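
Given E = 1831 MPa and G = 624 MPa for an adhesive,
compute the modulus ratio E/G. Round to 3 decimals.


E/G ratio = 1831 / 624 = 2.934

2.934


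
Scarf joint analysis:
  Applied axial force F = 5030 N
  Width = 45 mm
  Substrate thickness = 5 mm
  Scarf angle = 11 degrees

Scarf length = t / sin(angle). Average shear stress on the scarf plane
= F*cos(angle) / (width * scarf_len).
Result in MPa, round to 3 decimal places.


Scarf length = 5 / sin(11 deg) = 26.2042 mm
cos(11 deg) = 0.981627
Shear = 5030 * 0.981627 / (45 * 26.2042)
= 4.187 MPa

4.187


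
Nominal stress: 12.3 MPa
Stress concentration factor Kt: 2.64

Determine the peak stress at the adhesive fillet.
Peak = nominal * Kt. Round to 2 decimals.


Peak stress = 12.3 * 2.64
= 32.47 MPa

32.47


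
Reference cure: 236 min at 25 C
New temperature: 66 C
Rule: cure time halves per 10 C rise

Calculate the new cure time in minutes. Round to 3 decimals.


factor = 2^((66-25)/10) = 17.1484
t_new = 236 / 17.1484 = 13.762 min

13.762


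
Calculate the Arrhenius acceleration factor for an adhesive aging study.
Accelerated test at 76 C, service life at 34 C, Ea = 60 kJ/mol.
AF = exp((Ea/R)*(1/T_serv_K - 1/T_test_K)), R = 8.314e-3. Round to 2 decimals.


T_test = 349.15 K, T_serv = 307.15 K
Ea/R = 60 / 0.008314 = 7216.74
AF = exp(7216.74 * (1/307.15 - 1/349.15))
= 16.88

16.88


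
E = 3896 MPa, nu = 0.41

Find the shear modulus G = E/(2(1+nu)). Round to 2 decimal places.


G = 3896 / (2 * 1.41)
= 1381.56 MPa

1381.56


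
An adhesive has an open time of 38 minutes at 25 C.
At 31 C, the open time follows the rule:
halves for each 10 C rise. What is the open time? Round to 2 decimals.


Factor = 2^((31-25)/10) = 1.5157
Open time = 38 / 1.5157 = 25.07 min

25.07


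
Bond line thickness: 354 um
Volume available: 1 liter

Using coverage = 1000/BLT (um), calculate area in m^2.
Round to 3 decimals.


1 L = 1e6 mm^3, thickness = 354 um = 0.354 mm
Area = 1e6 / 0.354 mm^2 = (1e6 / 0.354) / 1e6 m^2 = 1000 / 354 m^2
= 2.825 m^2

2.825


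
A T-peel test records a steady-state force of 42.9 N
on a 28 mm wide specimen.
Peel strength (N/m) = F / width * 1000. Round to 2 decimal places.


Peel strength = 42.9 / 28 * 1000
= 1532.14 N/m

1532.14


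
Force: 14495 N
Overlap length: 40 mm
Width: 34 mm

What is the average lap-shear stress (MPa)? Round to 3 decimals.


Average shear stress = F / (overlap * width)
= 14495 / (40 * 34)
= 10.658 MPa

10.658


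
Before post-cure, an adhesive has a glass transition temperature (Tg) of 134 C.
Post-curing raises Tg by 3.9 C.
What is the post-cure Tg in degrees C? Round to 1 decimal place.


Tg_post = Tg_base + delta_Tg
= 134 + 3.9
= 137.9 C

137.9


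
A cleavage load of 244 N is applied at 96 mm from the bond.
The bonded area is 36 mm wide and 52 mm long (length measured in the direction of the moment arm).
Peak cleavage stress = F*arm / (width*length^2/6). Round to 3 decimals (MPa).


Moment = 244 * 96 = 23424 N*mm
Section modulus = 36 * 2704 / 6 = 97344 / 6 mm^3
Stress = 23424 / (97344 / 6) = 140544 / 97344
= 1.444 MPa

1.444


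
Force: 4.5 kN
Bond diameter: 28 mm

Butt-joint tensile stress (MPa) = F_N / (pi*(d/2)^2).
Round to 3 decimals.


F_N = 4.5 * 1000 = 4500.0 N
A = pi*(14.0)^2 = 615.7522 mm^2
stress = 4500.0 / 615.7522 = 7.308 MPa

7.308


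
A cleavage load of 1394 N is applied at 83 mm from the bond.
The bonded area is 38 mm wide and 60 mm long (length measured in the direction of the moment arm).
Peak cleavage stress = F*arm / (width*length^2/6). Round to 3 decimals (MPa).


Moment = 1394 * 83 = 115702 N*mm
Section modulus = 38 * 3600 / 6 = 136800 / 6 mm^3
Stress = 115702 / (136800 / 6) = 694212 / 136800
= 5.075 MPa

5.075


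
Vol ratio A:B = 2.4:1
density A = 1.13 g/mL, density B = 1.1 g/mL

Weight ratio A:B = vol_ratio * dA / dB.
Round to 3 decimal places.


Weight ratio = 2.4 * 1.13 / 1.1
= 2.465

2.465


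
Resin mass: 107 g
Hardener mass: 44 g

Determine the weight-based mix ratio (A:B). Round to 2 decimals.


Ratio = 107 / 44 = 2.43

2.43


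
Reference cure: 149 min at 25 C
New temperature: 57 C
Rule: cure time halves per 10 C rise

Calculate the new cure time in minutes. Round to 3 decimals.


factor = 2^((57-25)/10) = 9.1896
t_new = 149 / 9.1896 = 16.214 min

16.214


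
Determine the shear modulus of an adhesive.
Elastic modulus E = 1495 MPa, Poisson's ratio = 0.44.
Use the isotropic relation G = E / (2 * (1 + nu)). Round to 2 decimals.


G = 1495 / (2*(1+0.44)) = 1495 / 2.88
= 519.10 MPa

519.10


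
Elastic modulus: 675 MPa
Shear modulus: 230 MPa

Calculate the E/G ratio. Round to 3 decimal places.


E / G = 675 / 230 = 2.935

2.935


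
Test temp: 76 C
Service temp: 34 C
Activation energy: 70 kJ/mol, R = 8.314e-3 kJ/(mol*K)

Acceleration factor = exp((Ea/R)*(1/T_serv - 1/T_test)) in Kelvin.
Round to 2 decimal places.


AF = exp((70/0.008314)*(1/307.15 - 1/349.15))
= 27.04

27.04


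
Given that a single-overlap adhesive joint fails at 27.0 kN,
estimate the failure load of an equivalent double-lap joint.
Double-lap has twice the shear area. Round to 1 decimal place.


Double-lap factor = 2
Expected load = 27.0 * 2 = 54.0 kN

54.0


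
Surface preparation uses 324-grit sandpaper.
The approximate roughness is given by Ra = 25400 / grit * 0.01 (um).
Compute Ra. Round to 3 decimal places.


Ra = 25400 / 324 * 0.01
= 254 / 324
= 0.784 um

0.784


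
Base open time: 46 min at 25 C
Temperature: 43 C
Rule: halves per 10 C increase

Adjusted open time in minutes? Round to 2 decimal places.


Acceleration = 2^((43-25)/10) = 3.4822
Open time = 46 / 3.4822 = 13.21 min

13.21


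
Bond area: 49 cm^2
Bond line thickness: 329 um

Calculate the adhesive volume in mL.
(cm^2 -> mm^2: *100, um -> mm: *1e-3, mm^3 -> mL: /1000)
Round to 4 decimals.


V = 49*100 * 329*1e-3 / 1000
= 1.6121 mL

1.6121


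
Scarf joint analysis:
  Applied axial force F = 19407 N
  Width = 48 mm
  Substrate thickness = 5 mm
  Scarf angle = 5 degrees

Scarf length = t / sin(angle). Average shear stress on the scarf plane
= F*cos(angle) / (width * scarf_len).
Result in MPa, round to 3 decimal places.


Scarf length = 5 / sin(5 deg) = 57.3686 mm
cos(5 deg) = 0.996195
Shear = 19407 * 0.996195 / (48 * 57.3686)
= 7.021 MPa

7.021


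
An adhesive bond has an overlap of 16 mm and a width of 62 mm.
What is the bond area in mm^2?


Bond area = overlap * width
= 16 * 62
= 992 mm^2

992


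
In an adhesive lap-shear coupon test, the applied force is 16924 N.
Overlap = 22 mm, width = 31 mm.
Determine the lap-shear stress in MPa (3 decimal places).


stress = F / (overlap * width)
= 16924 / (22 * 31)
= 24.815 MPa

24.815


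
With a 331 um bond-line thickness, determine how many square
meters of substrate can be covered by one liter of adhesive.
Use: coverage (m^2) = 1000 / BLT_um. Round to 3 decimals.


Coverage = 1000 / 331 = 3.021 m^2

3.021


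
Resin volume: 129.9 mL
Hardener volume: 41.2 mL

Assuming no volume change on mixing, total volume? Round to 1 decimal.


V_total = 129.9 + 41.2 = 171.1 mL

171.1


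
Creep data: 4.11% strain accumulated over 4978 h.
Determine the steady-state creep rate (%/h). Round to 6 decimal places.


Rate = 4.11 / 4978 = 0.000826 %/h

0.000826


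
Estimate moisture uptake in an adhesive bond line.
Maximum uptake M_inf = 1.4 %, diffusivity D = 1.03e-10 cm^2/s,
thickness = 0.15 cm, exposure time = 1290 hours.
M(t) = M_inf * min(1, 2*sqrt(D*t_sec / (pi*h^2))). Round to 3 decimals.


Convert time: 1290 h = 4644000 s
ratio = min(1, 2*sqrt(1.03e-10*4644000/(pi*0.15^2)))
= 0.164524
M(t) = 1.4 * 0.164524 = 0.230%

0.230


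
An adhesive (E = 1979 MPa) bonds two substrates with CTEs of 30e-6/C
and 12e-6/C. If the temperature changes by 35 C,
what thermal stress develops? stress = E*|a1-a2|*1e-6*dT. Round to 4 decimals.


Stress = 1979 * |30 - 12| * 1e-6 * 35
= 1.2468 MPa

1.2468


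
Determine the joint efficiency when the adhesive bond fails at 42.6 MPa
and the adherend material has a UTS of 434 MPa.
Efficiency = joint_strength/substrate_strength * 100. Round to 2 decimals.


Joint efficiency = 42.6 / 434 * 100
= 9.82%

9.82


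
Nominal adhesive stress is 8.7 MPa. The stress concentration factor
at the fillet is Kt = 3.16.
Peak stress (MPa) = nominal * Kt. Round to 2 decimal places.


Peak = 8.7 * 3.16 = 27.49 MPa

27.49


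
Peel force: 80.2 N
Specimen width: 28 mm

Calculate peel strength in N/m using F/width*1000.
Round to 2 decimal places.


Peel strength = 80.2 / 28 * 1000 = 2864.29 N/m

2864.29


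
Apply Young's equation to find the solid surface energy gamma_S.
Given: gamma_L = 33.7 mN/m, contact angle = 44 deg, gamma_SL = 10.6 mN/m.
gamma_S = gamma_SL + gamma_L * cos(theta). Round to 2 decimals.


theta_rad = 44 * pi/180 = 0.767945
gamma_S = 10.6 + 33.7 * cos(0.767945)
= 34.84 mN/m

34.84


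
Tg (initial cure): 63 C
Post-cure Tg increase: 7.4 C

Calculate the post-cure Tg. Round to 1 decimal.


Post-cure Tg = 63 + 7.4 = 70.4 C

70.4


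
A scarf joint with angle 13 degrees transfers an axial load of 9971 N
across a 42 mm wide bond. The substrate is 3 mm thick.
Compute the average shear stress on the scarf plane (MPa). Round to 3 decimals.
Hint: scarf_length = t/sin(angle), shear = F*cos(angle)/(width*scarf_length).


scarf_length = 3 / sin(13 deg) = 13.3362 mm
cos(13 deg) = 0.974370
shear stress = 9971 * 0.974370 / (42 * 13.3362)
= 17.345 MPa

17.345


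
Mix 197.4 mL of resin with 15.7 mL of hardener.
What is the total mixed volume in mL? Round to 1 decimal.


Total = 197.4 + 15.7 = 213.1 mL

213.1


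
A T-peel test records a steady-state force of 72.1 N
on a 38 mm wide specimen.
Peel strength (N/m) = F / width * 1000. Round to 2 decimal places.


Peel strength = 72.1 / 38 * 1000
= 1897.37 N/m

1897.37


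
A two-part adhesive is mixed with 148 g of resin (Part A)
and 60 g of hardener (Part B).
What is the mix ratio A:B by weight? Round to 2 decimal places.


Mix ratio = mass_A / mass_B
= 148 / 60
= 2.47

2.47


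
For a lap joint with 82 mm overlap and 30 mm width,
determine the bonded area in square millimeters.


Area = 82 * 30 = 2460 mm^2

2460


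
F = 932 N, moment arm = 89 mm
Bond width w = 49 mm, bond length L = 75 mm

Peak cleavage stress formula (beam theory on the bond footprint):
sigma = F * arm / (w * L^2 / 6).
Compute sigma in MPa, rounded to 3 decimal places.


sigma = (932 * 89) / (49 * 5625 / 6)
= 82948 * 6 / 275625
= 497688 / 275625
= 1.806 MPa

1.806


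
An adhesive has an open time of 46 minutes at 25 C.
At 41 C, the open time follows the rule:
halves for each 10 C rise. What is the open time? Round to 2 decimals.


Factor = 2^((41-25)/10) = 3.0314
Open time = 46 / 3.0314 = 15.17 min

15.17


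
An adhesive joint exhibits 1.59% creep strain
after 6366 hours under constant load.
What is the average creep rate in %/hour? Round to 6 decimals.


Creep rate = strain / time
= 1.59 / 6366
= 0.000250 %/h

0.000250


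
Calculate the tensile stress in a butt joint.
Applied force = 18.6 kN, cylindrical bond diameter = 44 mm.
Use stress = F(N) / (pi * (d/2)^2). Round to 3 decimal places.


A = pi * 22.0^2 = 1520.5308 mm^2
sigma = 18600.0 / 1520.5308 = 12.233 MPa

12.233


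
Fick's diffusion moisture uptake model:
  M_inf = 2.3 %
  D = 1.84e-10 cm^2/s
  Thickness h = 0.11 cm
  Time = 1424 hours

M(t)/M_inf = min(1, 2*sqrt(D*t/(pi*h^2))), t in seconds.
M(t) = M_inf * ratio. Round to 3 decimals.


t_sec = 1424 * 3600 = 5126400
ratio = 2*sqrt(1.84e-10*5126400/(pi*0.11^2))
= min(1, 0.315049)
= 0.315049
M(t) = 2.3 * 0.315049 = 0.725 %

0.725


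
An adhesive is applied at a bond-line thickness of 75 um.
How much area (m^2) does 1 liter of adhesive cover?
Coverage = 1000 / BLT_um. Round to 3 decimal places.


Coverage = 1000 / 75 = 13.333 m^2

13.333


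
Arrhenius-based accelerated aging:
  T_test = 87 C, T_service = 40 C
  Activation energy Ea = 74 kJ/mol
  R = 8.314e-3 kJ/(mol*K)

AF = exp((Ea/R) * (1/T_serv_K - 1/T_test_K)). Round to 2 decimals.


T_test_K = 360.15, T_serv_K = 313.15
AF = exp((74/8.314e-3) * (1/313.15 - 1/360.15))
= 40.82

40.82


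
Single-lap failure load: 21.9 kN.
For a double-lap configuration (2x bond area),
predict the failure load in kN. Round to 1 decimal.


Failure load = 21.9 * 2 = 43.8 kN

43.8


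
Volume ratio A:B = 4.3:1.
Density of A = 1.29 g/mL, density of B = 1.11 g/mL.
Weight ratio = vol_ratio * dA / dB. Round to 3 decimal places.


Wt ratio = 4.3 * 1.29 / 1.11
= 4.997

4.997


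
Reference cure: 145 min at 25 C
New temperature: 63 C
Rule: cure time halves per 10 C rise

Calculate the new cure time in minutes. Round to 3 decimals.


factor = 2^((63-25)/10) = 13.9288
t_new = 145 / 13.9288 = 10.410 min

10.410


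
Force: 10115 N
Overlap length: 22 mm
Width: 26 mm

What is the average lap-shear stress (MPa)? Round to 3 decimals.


Average shear stress = F / (overlap * width)
= 10115 / (22 * 26)
= 17.684 MPa

17.684


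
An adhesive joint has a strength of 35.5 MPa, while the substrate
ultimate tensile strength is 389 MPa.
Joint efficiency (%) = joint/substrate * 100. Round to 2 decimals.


Efficiency = 35.5 / 389 * 100
= 9.13%

9.13


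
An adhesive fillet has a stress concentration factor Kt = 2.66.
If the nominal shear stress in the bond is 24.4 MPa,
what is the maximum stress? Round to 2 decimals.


Max stress = 24.4 * 2.66 = 64.90 MPa

64.90


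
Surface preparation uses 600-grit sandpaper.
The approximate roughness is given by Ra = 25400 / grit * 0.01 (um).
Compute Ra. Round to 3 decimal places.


Ra = 25400 / 600 * 0.01
= 254 / 600
= 0.423 um

0.423


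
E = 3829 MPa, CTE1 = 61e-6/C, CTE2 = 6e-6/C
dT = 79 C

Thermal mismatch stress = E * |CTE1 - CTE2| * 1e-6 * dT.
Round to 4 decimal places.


= 3829 * 55e-6 * 79
= 16.6370 MPa

16.6370


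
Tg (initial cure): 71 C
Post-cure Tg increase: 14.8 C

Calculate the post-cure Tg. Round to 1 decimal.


Post-cure Tg = 71 + 14.8 = 85.8 C

85.8


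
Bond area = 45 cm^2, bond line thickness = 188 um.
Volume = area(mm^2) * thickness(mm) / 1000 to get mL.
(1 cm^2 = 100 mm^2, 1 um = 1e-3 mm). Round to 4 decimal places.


area_mm2 = 45 * 100 = 4500
blt_mm = 188 * 1e-3 = 0.188
vol_mm3 = 4500 * 0.188 = 846.0
vol_mL = 846.0 / 1000 = 0.8460 mL

0.8460


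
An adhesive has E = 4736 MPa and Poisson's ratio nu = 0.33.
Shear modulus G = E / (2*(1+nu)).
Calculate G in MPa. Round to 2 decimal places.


G = 4736 / (2*(1+0.33))
= 4736 / 2.66
= 1780.45 MPa

1780.45


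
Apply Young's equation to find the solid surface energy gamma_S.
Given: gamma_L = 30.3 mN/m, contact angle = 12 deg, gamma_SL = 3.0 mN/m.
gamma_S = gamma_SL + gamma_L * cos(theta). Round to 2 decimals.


theta_rad = 12 * pi/180 = 0.209440
gamma_S = 3.0 + 30.3 * cos(0.209440)
= 32.64 mN/m

32.64


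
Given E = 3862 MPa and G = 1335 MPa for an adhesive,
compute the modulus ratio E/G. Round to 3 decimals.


E/G ratio = 3862 / 1335 = 2.893

2.893


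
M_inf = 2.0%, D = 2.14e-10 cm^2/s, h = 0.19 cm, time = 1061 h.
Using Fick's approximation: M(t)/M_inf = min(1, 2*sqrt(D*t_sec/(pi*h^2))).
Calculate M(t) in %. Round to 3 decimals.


t = 3819600 s
ratio = min(1, 2*sqrt(2.14e-10*3819600/(pi*0.0361)))
= 0.169792
M(t) = 2.0 * 0.169792 = 0.340%

0.340


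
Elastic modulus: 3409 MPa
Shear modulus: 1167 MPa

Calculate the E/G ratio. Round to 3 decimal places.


E / G = 3409 / 1167 = 2.921

2.921


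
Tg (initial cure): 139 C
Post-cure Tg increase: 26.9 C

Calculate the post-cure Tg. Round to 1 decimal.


Post-cure Tg = 139 + 26.9 = 165.9 C

165.9


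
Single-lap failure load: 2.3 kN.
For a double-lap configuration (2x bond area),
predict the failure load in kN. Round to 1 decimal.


Failure load = 2.3 * 2 = 4.6 kN

4.6


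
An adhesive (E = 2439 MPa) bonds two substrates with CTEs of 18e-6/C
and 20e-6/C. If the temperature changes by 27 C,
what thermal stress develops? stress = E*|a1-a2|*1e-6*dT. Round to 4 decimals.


Stress = 2439 * |18 - 20| * 1e-6 * 27
= 0.1317 MPa

0.1317


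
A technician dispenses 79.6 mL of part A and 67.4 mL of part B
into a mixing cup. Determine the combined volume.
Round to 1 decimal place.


Combined volume = 79.6 + 67.4
= 147.0 mL

147.0


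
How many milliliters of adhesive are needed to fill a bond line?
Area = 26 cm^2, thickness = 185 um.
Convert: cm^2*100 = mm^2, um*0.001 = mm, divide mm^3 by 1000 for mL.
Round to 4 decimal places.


= (26 * 100) * (185 * 0.001) / 1000
= 0.4810 mL

0.4810


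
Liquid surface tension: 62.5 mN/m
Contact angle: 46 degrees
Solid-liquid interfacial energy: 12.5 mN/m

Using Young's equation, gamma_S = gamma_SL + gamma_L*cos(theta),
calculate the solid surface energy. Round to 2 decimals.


gamma_S = 12.5 + 62.5 * cos(46)
= 55.92 mN/m

55.92


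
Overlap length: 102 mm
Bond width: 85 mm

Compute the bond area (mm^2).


Bond area = 102 * 85 = 8670 mm^2

8670


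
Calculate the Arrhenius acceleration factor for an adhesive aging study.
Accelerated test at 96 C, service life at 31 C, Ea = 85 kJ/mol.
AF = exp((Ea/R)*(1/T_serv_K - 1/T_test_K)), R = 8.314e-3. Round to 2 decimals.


T_test = 369.15 K, T_serv = 304.15 K
Ea/R = 85 / 0.008314 = 10223.72
AF = exp(10223.72 * (1/304.15 - 1/369.15))
= 371.95

371.95


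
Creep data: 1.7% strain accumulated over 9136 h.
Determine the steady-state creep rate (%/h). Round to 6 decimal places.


Rate = 1.7 / 9136 = 0.000186 %/h

0.000186


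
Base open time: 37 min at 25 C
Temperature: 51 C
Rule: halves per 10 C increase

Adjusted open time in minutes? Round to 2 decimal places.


Acceleration = 2^((51-25)/10) = 6.0629
Open time = 37 / 6.0629 = 6.10 min

6.10


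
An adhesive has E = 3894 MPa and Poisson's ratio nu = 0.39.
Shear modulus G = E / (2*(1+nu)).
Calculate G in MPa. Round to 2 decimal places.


G = 3894 / (2*(1+0.39))
= 3894 / 2.78
= 1400.72 MPa

1400.72


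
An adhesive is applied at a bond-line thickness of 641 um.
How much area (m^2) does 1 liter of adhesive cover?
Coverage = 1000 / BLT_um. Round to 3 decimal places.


Coverage = 1000 / 641 = 1.560 m^2

1.560


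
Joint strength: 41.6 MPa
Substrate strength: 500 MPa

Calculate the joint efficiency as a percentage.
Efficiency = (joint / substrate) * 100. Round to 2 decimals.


Efficiency = (41.6 / 500) * 100 = 8.32%

8.32


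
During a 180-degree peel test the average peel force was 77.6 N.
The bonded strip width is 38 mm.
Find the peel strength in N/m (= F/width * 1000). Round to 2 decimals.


Peel strength = F/width * 1000
= 77.6 / 38 * 1000
= 2042.11 N/m

2042.11


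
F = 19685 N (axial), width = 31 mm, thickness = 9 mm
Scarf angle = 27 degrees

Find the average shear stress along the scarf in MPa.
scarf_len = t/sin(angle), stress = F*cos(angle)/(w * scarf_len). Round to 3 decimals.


scarf_len = 9/sin(27 deg) = 19.8242
cos(27 deg) = 0.891007
stress = 19685*0.891007/(31*19.8242) = 28.540 MPa

28.540


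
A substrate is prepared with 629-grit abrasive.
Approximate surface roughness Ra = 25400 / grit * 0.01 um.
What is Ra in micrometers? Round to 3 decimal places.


Ra = 25400 / 629 * 0.01 = 0.404 um

0.404


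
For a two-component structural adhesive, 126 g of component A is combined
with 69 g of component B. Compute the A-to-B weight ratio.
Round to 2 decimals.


Weight ratio A:B = 126 / 69
= 1.83

1.83


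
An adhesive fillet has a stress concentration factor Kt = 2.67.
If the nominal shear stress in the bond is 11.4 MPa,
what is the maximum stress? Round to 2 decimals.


Max stress = 11.4 * 2.67 = 30.44 MPa

30.44


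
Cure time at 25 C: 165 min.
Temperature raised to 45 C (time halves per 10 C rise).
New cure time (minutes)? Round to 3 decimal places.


Acceleration factor = 2^(20/10) = 4.0000
New time = 165 / 4.0000 = 41.250 min

41.250


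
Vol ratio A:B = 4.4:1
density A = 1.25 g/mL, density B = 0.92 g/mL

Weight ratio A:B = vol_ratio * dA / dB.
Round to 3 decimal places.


Weight ratio = 4.4 * 1.25 / 0.92
= 5.978

5.978


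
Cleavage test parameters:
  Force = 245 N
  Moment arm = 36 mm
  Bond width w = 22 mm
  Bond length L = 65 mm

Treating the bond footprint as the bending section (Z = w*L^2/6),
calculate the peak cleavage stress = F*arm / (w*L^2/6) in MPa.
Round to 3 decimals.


M = 245 * 36 = 8820 N*mm
Z = 22 * 65^2 / 6 = 92950 / 6 mm^3
sigma = M / Z = 6 * 8820 / 92950 = 52920 / 92950
= 0.569 MPa

0.569


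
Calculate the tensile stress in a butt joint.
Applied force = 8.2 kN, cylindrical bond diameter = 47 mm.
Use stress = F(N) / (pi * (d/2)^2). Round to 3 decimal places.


A = pi * 23.5^2 = 1734.9445 mm^2
sigma = 8200.0 / 1734.9445 = 4.726 MPa

4.726


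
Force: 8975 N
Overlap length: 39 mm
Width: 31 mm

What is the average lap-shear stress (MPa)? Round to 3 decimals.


Average shear stress = F / (overlap * width)
= 8975 / (39 * 31)
= 7.423 MPa

7.423


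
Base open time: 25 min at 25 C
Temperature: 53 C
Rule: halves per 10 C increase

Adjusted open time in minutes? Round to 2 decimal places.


Acceleration = 2^((53-25)/10) = 6.9644
Open time = 25 / 6.9644 = 3.59 min

3.59


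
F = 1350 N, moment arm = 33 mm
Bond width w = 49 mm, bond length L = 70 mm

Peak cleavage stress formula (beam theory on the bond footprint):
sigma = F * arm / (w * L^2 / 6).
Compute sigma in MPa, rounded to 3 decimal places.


sigma = (1350 * 33) / (49 * 4900 / 6)
= 44550 * 6 / 240100
= 267300 / 240100
= 1.113 MPa

1.113


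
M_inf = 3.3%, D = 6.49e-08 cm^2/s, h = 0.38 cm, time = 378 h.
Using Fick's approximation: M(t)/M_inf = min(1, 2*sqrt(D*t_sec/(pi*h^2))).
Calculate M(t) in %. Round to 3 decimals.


t = 1360800 s
ratio = min(1, 2*sqrt(6.49e-08*1360800/(pi*0.1444)))
= 0.882452
M(t) = 3.3 * 0.882452 = 2.912%

2.912


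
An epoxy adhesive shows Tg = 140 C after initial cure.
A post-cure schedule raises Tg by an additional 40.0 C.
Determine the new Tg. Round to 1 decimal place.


New Tg = 140 + 40.0
= 180.0 C

180.0


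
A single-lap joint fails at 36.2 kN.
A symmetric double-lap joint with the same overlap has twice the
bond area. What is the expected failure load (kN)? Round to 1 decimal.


Double-lap load = 2 * 36.2 = 72.4 kN

72.4


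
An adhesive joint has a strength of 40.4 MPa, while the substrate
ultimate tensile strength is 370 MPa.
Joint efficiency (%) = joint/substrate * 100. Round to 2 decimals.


Efficiency = 40.4 / 370 * 100
= 10.92%

10.92


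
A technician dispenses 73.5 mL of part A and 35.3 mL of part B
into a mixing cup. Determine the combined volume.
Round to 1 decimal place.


Combined volume = 73.5 + 35.3
= 108.8 mL

108.8


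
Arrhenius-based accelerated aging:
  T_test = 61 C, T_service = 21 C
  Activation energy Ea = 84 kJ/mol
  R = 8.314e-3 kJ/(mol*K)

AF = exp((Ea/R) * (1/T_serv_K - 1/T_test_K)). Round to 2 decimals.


T_test_K = 334.15, T_serv_K = 294.15
AF = exp((84/8.314e-3) * (1/294.15 - 1/334.15))
= 61.05

61.05


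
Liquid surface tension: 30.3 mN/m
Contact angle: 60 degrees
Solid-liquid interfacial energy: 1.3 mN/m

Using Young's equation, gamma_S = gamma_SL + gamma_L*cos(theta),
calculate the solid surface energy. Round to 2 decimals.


gamma_S = 1.3 + 30.3 * cos(60)
= 16.45 mN/m

16.45


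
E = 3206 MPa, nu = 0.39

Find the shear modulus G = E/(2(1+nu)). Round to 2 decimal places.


G = 3206 / (2 * 1.39)
= 1153.24 MPa

1153.24


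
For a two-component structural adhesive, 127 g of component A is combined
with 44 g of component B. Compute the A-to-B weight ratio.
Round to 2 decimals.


Weight ratio A:B = 127 / 44
= 2.89

2.89


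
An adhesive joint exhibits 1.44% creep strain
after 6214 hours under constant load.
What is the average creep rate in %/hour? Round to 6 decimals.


Creep rate = strain / time
= 1.44 / 6214
= 0.000232 %/h

0.000232


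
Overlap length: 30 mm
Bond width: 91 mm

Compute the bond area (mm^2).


Bond area = 30 * 91 = 2730 mm^2

2730


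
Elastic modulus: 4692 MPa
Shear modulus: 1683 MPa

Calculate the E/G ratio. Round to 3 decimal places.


E / G = 4692 / 1683 = 2.788

2.788


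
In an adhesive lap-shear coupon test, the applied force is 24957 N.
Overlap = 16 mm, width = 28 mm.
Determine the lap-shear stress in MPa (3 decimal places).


stress = F / (overlap * width)
= 24957 / (16 * 28)
= 55.708 MPa

55.708


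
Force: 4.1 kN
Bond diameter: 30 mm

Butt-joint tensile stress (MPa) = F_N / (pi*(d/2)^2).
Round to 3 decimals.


F_N = 4.1 * 1000 = 4100.0 N
A = pi*(15.0)^2 = 706.8583 mm^2
stress = 4100.0 / 706.8583 = 5.800 MPa

5.800


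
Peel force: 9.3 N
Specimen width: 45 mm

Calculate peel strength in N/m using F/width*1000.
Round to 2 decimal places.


Peel strength = 9.3 / 45 * 1000 = 206.67 N/m

206.67


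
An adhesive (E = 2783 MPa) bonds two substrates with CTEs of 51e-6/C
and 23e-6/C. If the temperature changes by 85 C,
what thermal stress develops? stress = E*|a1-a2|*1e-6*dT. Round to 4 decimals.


Stress = 2783 * |51 - 23| * 1e-6 * 85
= 6.6235 MPa

6.6235


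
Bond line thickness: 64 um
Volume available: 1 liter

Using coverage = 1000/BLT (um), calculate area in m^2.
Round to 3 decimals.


1 L = 1e6 mm^3, thickness = 64 um = 0.064 mm
Area = 1e6 / 0.064 mm^2 = (1e6 / 0.064) / 1e6 m^2 = 1000 / 64 m^2
= 15.625 m^2

15.625


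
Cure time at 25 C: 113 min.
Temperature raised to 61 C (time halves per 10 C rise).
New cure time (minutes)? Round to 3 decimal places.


Acceleration factor = 2^(36/10) = 12.1257
New time = 113 / 12.1257 = 9.319 min

9.319


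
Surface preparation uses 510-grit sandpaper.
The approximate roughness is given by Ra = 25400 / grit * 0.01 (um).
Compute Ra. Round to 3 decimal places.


Ra = 25400 / 510 * 0.01
= 254 / 510
= 0.498 um

0.498


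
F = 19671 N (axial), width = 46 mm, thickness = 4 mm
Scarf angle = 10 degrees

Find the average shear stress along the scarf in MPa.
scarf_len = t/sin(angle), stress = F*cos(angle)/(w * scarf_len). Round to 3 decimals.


scarf_len = 4/sin(10 deg) = 23.0351
cos(10 deg) = 0.984808
stress = 19671*0.984808/(46*23.0351) = 18.282 MPa

18.282


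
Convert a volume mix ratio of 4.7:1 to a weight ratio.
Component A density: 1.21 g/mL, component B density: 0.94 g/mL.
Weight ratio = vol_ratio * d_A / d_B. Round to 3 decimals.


= 4.7 * 1.21 / 0.94 = 6.050

6.050


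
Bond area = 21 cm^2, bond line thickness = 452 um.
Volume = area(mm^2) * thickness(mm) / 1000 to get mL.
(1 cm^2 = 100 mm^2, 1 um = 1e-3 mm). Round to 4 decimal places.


area_mm2 = 21 * 100 = 2100
blt_mm = 452 * 1e-3 = 0.452
vol_mm3 = 2100 * 0.452 = 949.2
vol_mL = 949.2 / 1000 = 0.9492 mL

0.9492


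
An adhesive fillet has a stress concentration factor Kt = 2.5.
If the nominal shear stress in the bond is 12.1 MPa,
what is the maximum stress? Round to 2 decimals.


Max stress = 12.1 * 2.5 = 30.25 MPa

30.25


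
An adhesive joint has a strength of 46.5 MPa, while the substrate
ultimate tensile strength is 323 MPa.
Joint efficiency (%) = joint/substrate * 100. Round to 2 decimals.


Efficiency = 46.5 / 323 * 100
= 14.40%

14.40


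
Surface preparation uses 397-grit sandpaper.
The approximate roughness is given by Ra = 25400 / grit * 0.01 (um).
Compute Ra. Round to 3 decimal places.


Ra = 25400 / 397 * 0.01
= 254 / 397
= 0.640 um

0.640


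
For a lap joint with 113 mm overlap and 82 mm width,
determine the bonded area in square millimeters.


Area = 113 * 82 = 9266 mm^2

9266


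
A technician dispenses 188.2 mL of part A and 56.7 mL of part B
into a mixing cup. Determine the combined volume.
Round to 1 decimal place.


Combined volume = 188.2 + 56.7
= 244.9 mL

244.9


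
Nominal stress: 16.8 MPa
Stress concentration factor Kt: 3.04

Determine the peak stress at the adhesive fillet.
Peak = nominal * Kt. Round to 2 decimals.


Peak stress = 16.8 * 3.04
= 51.07 MPa

51.07


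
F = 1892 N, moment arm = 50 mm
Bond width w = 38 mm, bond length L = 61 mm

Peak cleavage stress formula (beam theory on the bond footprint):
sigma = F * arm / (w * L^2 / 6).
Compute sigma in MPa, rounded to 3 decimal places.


sigma = (1892 * 50) / (38 * 3721 / 6)
= 94600 * 6 / 141398
= 567600 / 141398
= 4.014 MPa

4.014


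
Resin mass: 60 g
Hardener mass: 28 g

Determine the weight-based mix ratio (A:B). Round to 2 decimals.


Ratio = 60 / 28 = 2.14

2.14


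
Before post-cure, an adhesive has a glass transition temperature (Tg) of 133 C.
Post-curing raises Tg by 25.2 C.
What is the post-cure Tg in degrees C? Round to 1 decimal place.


Tg_post = Tg_base + delta_Tg
= 133 + 25.2
= 158.2 C

158.2


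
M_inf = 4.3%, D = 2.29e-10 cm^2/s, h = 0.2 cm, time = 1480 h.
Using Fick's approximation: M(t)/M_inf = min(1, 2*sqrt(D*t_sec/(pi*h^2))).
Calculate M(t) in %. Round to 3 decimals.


t = 5328000 s
ratio = min(1, 2*sqrt(2.29e-10*5328000/(pi*0.0400)))
= 0.197072
M(t) = 4.3 * 0.197072 = 0.847%

0.847


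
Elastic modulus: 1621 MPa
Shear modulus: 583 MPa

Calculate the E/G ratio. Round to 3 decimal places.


E / G = 1621 / 583 = 2.780

2.780


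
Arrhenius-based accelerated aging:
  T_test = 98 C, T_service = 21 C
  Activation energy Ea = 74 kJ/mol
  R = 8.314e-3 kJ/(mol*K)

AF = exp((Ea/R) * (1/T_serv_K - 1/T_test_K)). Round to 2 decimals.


T_test_K = 371.15, T_serv_K = 294.15
AF = exp((74/8.314e-3) * (1/294.15 - 1/371.15))
= 532.51

532.51


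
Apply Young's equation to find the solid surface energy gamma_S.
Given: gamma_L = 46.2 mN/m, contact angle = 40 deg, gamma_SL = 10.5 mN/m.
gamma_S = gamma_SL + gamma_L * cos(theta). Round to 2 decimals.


theta_rad = 40 * pi/180 = 0.698132
gamma_S = 10.5 + 46.2 * cos(0.698132)
= 45.89 mN/m

45.89


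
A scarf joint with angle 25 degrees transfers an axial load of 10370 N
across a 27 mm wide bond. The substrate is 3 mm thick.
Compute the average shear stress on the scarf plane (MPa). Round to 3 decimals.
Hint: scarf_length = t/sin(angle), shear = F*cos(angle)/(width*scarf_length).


scarf_length = 3 / sin(25 deg) = 7.0986 mm
cos(25 deg) = 0.906308
shear stress = 10370 * 0.906308 / (27 * 7.0986)
= 49.036 MPa

49.036


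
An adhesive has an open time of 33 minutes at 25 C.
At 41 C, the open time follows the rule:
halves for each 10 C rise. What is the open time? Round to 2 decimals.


Factor = 2^((41-25)/10) = 3.0314
Open time = 33 / 3.0314 = 10.89 min

10.89


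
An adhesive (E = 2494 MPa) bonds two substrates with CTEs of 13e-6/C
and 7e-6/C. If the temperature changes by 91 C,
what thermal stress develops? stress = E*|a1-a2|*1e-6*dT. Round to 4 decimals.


Stress = 2494 * |13 - 7| * 1e-6 * 91
= 1.3617 MPa

1.3617


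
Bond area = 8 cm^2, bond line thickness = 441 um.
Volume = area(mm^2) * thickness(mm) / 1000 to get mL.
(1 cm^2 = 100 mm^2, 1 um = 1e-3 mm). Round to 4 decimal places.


area_mm2 = 8 * 100 = 800
blt_mm = 441 * 1e-3 = 0.441
vol_mm3 = 800 * 0.441 = 352.8
vol_mL = 352.8 / 1000 = 0.3528 mL

0.3528


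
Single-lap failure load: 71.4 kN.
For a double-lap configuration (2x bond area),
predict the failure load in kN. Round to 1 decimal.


Failure load = 71.4 * 2 = 142.8 kN

142.8


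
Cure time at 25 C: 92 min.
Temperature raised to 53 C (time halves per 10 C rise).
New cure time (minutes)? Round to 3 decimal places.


Acceleration factor = 2^(28/10) = 6.9644
New time = 92 / 6.9644 = 13.210 min

13.210


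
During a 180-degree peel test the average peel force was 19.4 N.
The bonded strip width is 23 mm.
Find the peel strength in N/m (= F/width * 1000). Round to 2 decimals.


Peel strength = F/width * 1000
= 19.4 / 23 * 1000
= 843.48 N/m

843.48


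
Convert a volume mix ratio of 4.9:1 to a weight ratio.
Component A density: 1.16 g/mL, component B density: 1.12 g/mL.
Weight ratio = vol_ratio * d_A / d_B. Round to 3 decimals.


= 4.9 * 1.16 / 1.12 = 5.075

5.075


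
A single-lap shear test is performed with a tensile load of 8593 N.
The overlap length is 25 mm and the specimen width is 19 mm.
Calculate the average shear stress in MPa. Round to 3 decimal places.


Shear stress = F / (overlap * width)
= 8593 / (25 * 19)
= 8593 / 475
= 18.091 MPa

18.091


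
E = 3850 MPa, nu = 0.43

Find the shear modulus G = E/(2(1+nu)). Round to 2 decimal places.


G = 3850 / (2 * 1.43)
= 1346.15 MPa

1346.15


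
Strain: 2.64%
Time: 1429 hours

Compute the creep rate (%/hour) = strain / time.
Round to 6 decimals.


Creep rate = 2.64 / 1429
= 0.001847 %/h

0.001847


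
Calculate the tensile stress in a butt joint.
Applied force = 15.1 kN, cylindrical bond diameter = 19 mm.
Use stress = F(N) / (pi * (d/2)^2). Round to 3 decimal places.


A = pi * 9.5^2 = 283.5287 mm^2
sigma = 15100.0 / 283.5287 = 53.257 MPa

53.257


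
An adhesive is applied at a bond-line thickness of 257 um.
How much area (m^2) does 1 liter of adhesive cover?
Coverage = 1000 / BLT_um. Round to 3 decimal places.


Coverage = 1000 / 257 = 3.891 m^2

3.891


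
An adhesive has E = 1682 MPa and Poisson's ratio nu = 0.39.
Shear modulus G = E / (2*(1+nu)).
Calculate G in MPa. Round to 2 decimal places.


G = 1682 / (2*(1+0.39))
= 1682 / 2.78
= 605.04 MPa

605.04


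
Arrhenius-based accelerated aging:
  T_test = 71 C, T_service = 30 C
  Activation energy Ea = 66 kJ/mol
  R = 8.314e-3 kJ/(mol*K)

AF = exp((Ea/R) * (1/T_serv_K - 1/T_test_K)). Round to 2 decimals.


T_test_K = 344.15, T_serv_K = 303.15
AF = exp((66/8.314e-3) * (1/303.15 - 1/344.15))
= 22.64

22.64


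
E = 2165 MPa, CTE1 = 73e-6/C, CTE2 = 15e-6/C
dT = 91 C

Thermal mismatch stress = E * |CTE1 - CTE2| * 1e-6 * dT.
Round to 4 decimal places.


= 2165 * 58e-6 * 91
= 11.4269 MPa

11.4269


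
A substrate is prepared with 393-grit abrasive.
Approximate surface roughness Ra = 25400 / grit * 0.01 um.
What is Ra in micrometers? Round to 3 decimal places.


Ra = 25400 / 393 * 0.01 = 0.646 um

0.646


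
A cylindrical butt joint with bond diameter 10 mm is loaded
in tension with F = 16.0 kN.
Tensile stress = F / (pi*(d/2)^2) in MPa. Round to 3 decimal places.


Area = pi * (10/2)^2 = 78.5398 mm^2
Stress = 16.0*1000 / 78.5398
= 203.718 MPa

203.718


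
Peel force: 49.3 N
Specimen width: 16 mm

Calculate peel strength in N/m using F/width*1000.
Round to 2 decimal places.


Peel strength = 49.3 / 16 * 1000 = 3081.25 N/m

3081.25


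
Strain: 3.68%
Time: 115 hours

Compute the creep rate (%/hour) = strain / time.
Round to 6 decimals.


Creep rate = 3.68 / 115
= 0.032000 %/h

0.032000


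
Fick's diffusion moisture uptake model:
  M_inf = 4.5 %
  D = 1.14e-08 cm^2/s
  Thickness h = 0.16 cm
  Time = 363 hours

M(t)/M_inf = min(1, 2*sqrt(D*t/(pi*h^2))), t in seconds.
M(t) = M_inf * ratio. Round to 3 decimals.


t_sec = 363 * 3600 = 1306800
ratio = 2*sqrt(1.14e-08*1306800/(pi*0.16^2))
= min(1, 0.860780)
= 0.860780
M(t) = 4.5 * 0.860780 = 3.874 %

3.874


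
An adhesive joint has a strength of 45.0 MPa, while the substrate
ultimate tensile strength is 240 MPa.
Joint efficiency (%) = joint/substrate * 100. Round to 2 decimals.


Efficiency = 45.0 / 240 * 100
= 18.75%

18.75


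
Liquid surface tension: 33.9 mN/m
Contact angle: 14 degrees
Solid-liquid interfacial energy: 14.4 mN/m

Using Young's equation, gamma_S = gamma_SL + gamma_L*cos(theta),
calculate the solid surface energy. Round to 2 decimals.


gamma_S = 14.4 + 33.9 * cos(14)
= 47.29 mN/m

47.29


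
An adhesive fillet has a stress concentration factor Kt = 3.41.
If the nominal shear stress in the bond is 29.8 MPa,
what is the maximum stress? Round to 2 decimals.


Max stress = 29.8 * 3.41 = 101.62 MPa

101.62


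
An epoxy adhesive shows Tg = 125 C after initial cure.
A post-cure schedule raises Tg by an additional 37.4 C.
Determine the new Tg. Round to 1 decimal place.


New Tg = 125 + 37.4
= 162.4 C

162.4


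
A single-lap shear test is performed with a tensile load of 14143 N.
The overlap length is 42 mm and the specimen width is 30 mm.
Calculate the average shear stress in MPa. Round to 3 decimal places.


Shear stress = F / (overlap * width)
= 14143 / (42 * 30)
= 14143 / 1260
= 11.225 MPa

11.225


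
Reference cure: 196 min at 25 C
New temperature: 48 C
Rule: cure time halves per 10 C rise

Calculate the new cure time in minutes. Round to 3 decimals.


factor = 2^((48-25)/10) = 4.9246
t_new = 196 / 4.9246 = 39.800 min

39.800


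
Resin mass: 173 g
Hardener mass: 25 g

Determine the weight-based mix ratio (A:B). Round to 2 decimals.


Ratio = 173 / 25 = 6.92

6.92


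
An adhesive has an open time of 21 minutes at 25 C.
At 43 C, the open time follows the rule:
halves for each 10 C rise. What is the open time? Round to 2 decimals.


Factor = 2^((43-25)/10) = 3.4822
Open time = 21 / 3.4822 = 6.03 min

6.03


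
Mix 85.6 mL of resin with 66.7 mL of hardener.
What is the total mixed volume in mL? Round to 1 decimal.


Total = 85.6 + 66.7 = 152.3 mL

152.3


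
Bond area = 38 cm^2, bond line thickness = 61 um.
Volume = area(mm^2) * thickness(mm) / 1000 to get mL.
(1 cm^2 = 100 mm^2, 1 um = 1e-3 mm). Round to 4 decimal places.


area_mm2 = 38 * 100 = 3800
blt_mm = 61 * 1e-3 = 0.061
vol_mm3 = 3800 * 0.061 = 231.8
vol_mL = 231.8 / 1000 = 0.2318 mL

0.2318


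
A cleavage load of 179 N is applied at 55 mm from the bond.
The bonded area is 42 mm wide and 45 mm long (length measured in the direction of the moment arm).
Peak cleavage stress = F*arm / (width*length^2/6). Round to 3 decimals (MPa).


Moment = 179 * 55 = 9845 N*mm
Section modulus = 42 * 2025 / 6 = 85050 / 6 mm^3
Stress = 9845 / (85050 / 6) = 59070 / 85050
= 0.695 MPa

0.695


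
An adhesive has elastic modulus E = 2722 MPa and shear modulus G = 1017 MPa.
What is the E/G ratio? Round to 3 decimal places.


E/G = 2722 / 1017 = 2.676

2.676


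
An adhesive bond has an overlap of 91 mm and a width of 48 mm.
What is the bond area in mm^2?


Bond area = overlap * width
= 91 * 48
= 4368 mm^2

4368


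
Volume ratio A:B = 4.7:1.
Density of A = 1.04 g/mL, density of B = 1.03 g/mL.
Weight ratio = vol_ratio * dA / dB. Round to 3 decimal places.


Wt ratio = 4.7 * 1.04 / 1.03
= 4.746

4.746


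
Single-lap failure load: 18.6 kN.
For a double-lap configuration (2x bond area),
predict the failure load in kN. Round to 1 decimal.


Failure load = 18.6 * 2 = 37.2 kN

37.2


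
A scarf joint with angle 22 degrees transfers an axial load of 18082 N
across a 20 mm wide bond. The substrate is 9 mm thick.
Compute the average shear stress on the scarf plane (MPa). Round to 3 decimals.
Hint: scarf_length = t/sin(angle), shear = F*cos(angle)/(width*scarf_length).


scarf_length = 9 / sin(22 deg) = 24.0252 mm
cos(22 deg) = 0.927184
shear stress = 18082 * 0.927184 / (20 * 24.0252)
= 34.891 MPa

34.891


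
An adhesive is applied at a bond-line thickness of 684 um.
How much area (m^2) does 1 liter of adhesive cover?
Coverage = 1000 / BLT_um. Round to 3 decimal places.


Coverage = 1000 / 684 = 1.462 m^2

1.462


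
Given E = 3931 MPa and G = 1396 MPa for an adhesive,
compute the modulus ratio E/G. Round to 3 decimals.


E/G ratio = 3931 / 1396 = 2.816

2.816


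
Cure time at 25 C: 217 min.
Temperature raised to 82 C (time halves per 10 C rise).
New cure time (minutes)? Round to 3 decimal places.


Acceleration factor = 2^(57/10) = 51.9842
New time = 217 / 51.9842 = 4.174 min

4.174


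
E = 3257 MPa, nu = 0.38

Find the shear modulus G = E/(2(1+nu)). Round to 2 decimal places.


G = 3257 / (2 * 1.38)
= 1180.07 MPa

1180.07


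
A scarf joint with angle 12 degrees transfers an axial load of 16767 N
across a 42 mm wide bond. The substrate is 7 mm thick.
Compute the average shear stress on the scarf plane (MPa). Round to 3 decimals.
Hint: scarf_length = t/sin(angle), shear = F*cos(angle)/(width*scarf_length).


scarf_length = 7 / sin(12 deg) = 33.6681 mm
cos(12 deg) = 0.978148
shear stress = 16767 * 0.978148 / (42 * 33.6681)
= 11.598 MPa

11.598
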